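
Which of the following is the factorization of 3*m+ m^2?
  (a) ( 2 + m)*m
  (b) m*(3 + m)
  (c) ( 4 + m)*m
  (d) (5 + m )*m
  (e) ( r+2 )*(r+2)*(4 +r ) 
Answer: b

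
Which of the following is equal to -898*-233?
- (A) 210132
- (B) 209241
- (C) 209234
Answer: C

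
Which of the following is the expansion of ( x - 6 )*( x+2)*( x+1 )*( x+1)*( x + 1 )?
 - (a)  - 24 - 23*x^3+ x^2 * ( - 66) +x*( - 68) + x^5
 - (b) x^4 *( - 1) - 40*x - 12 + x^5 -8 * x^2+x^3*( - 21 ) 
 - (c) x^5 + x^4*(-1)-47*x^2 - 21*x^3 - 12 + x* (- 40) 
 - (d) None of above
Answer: c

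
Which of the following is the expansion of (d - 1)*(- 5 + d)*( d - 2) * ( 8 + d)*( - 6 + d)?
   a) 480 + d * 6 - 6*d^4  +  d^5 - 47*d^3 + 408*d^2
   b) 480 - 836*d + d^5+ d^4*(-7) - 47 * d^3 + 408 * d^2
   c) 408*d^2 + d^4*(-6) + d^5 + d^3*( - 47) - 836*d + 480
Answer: c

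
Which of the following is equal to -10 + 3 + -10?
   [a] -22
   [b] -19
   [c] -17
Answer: c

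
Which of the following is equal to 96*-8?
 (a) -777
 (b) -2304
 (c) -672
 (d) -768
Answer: d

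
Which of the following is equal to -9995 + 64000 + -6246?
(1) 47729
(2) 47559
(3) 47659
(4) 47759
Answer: 4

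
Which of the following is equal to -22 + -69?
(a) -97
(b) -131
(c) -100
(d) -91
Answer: d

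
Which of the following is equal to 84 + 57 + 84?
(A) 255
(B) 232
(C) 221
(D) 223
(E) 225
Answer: E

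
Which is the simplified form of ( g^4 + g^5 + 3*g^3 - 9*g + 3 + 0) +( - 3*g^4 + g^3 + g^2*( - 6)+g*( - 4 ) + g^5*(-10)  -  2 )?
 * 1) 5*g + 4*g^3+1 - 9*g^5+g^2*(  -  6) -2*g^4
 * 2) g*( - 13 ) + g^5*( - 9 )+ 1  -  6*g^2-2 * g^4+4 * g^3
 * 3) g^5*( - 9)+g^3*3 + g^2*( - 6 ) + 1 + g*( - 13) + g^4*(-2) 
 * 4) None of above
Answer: 2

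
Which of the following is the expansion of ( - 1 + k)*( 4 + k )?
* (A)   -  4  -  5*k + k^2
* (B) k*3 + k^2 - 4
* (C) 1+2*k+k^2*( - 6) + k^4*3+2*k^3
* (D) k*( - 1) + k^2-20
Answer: B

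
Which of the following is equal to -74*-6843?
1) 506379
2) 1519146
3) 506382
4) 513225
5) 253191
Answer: 3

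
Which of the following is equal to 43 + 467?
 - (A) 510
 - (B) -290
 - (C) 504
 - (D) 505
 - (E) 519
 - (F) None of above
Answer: A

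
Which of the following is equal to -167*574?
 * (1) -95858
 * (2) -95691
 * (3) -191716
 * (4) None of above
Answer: 1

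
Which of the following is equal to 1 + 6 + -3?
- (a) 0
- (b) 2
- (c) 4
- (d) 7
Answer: c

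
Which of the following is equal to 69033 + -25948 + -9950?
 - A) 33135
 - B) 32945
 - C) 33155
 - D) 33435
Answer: A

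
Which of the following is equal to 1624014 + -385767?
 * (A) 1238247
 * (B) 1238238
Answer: A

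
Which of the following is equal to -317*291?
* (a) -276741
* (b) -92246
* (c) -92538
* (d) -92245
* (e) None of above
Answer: e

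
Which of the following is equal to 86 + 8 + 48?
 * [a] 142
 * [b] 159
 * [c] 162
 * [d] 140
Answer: a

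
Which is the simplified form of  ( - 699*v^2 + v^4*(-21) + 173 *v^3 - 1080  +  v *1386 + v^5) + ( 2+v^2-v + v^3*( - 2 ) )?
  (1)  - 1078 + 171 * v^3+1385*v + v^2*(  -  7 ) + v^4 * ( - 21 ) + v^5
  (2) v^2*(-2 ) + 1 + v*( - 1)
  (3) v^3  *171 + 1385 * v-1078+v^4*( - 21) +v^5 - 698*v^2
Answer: 3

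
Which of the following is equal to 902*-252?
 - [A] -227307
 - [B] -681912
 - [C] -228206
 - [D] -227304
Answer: D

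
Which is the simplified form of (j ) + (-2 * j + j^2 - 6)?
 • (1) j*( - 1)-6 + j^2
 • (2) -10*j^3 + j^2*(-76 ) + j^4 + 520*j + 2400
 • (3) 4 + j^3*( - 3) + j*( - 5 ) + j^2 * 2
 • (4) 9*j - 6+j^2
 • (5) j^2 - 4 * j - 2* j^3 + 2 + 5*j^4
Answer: 1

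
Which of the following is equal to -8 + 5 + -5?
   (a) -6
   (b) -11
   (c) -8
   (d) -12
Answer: c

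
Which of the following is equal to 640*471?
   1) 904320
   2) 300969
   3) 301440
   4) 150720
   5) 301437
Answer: 3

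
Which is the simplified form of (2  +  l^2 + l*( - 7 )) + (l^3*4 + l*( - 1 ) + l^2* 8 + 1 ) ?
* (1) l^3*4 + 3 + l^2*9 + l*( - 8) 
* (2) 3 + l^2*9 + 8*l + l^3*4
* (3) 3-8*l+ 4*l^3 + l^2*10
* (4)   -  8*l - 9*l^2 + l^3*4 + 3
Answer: 1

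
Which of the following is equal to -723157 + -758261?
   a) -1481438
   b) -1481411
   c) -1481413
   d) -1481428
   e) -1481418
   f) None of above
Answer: e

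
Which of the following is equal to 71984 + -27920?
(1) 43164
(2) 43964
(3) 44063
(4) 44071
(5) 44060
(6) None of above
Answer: 6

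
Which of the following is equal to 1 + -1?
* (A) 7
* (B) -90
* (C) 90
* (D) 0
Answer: D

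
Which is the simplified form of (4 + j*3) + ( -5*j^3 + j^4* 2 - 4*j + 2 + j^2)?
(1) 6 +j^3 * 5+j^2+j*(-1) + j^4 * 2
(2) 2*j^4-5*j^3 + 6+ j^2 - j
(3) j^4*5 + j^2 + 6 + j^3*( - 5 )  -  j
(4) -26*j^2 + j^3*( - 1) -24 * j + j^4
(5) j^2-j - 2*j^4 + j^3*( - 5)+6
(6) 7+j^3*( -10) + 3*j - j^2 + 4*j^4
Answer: 2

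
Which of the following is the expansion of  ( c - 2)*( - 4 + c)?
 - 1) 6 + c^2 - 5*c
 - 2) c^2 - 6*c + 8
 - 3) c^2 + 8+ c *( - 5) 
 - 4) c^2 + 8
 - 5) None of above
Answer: 2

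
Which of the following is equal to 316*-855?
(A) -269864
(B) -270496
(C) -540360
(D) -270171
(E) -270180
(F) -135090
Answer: E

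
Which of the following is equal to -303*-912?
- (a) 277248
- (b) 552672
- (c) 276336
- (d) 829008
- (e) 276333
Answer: c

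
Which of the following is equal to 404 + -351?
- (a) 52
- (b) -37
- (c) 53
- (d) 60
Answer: c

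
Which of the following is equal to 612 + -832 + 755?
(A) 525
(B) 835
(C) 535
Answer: C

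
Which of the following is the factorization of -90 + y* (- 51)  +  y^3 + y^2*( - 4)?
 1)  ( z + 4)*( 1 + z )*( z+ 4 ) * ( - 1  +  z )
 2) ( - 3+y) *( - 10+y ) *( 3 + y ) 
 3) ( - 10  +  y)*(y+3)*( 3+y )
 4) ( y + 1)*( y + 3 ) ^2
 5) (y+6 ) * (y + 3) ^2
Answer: 3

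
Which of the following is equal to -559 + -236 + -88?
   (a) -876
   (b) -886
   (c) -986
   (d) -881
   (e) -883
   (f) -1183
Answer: e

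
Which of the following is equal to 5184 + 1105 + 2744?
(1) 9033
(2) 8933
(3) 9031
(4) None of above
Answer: 1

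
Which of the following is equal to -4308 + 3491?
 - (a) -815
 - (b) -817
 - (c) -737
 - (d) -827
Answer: b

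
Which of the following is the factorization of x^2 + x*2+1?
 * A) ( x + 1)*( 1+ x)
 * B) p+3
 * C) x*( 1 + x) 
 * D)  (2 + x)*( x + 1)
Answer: A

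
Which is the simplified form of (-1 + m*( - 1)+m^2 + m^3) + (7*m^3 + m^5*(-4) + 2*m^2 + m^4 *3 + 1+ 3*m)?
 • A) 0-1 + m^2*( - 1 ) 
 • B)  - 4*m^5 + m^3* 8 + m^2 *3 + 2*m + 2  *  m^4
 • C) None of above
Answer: C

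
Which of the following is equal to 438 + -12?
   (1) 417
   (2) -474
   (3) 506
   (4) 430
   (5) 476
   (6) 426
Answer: 6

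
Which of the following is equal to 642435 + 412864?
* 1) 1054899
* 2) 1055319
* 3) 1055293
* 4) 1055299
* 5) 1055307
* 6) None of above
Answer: 4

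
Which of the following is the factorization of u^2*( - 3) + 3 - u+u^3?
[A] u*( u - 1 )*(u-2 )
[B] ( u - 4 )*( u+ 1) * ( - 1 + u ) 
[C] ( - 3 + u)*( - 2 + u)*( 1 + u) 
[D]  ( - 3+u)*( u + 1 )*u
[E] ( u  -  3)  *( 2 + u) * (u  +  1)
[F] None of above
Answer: F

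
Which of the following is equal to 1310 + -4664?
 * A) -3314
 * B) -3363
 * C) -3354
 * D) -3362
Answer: C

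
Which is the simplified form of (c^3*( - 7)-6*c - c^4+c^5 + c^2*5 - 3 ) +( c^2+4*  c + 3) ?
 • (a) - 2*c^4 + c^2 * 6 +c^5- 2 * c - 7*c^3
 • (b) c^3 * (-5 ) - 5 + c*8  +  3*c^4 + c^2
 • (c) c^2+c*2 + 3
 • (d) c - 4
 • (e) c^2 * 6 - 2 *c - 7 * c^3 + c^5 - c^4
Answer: e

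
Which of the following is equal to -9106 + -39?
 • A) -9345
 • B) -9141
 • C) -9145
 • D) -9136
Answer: C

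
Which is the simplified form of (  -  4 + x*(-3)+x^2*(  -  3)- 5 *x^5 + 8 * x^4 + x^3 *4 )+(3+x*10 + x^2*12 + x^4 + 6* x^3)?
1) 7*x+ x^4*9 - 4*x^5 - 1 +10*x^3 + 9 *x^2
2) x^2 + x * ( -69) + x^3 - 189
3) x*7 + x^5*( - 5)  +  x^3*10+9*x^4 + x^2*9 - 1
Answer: 3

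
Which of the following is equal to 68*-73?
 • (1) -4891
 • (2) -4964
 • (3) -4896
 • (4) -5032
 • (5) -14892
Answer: 2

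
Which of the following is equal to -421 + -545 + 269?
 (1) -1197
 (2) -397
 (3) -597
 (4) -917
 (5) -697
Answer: 5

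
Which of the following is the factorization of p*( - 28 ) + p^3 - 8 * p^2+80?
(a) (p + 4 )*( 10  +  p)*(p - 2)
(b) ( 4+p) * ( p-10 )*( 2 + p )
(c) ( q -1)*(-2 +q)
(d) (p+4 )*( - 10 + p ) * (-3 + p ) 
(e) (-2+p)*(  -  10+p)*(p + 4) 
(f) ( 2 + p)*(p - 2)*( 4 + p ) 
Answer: e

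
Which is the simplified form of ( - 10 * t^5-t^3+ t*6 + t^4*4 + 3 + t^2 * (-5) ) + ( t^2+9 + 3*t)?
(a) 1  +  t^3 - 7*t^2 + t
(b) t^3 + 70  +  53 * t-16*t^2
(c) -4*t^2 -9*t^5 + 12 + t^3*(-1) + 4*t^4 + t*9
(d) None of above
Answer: d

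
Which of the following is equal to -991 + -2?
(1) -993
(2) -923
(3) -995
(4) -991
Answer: 1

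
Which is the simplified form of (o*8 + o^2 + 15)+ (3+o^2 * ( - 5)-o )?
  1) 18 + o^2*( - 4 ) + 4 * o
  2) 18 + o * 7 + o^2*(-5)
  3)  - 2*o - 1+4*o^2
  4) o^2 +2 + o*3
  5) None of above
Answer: 5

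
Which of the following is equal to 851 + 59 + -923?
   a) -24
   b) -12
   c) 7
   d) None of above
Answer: d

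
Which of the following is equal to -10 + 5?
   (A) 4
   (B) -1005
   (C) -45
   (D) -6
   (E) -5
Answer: E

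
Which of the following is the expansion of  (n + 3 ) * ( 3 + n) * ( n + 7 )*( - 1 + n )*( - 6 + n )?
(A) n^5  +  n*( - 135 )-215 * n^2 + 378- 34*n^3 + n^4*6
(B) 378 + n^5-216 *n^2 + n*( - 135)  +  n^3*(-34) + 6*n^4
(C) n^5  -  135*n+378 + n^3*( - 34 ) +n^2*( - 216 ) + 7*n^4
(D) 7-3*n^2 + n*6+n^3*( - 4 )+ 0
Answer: B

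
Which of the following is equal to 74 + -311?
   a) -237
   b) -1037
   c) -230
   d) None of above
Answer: a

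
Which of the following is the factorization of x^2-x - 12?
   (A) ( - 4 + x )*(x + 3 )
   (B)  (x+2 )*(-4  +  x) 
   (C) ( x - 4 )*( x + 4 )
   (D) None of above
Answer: A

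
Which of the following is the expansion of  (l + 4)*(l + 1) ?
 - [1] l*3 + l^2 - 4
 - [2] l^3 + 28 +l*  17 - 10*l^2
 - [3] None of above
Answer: 3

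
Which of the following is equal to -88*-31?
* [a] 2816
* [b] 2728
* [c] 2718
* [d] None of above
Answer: b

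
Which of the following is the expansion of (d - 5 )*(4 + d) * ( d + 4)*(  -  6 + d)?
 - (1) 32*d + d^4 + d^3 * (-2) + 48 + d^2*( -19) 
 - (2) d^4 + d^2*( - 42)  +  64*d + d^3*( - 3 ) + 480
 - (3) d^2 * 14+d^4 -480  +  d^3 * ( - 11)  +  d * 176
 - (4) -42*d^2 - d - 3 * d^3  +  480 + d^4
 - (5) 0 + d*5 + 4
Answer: 2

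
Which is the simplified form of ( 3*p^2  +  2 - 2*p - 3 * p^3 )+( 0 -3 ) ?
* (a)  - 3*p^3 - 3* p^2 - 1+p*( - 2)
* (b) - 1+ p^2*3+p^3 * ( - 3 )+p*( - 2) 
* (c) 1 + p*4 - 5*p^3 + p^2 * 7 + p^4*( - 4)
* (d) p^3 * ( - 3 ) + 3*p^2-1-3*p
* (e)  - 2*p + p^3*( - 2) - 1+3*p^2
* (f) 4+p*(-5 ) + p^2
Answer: b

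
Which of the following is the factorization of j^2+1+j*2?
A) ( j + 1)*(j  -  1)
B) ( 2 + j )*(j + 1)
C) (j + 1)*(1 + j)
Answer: C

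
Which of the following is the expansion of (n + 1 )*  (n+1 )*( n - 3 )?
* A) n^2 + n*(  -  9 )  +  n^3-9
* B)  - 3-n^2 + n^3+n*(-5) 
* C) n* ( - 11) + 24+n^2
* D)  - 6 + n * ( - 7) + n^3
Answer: B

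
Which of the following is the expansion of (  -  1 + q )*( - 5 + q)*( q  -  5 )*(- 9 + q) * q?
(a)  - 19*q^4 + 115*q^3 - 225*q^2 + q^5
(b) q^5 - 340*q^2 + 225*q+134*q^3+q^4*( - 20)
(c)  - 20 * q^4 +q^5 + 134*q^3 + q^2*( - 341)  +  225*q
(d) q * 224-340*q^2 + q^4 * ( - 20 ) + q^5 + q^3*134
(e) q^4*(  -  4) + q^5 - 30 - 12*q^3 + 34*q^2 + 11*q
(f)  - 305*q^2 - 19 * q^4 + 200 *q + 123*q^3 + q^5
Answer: b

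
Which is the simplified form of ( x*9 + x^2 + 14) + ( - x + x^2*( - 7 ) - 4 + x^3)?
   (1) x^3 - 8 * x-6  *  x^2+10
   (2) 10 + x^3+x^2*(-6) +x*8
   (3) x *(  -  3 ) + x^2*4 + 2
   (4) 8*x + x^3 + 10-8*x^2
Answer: 2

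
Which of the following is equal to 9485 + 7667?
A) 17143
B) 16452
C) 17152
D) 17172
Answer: C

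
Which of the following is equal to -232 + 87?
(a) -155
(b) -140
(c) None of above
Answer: c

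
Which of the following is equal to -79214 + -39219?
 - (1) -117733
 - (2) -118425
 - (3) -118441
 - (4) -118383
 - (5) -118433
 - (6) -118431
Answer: 5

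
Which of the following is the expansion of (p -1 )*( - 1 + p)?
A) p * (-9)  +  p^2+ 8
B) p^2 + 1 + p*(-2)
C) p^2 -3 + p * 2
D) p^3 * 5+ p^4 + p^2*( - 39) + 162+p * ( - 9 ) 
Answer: B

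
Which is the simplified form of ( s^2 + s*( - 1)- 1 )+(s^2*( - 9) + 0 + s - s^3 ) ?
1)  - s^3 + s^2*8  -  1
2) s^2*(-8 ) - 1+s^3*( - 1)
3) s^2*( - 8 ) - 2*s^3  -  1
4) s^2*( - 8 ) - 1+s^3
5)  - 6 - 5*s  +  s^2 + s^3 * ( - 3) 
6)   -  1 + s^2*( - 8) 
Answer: 2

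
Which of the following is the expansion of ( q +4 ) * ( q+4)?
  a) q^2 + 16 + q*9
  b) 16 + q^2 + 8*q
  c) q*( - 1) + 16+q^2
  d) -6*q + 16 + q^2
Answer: b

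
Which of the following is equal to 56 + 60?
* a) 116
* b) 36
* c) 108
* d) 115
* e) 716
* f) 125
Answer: a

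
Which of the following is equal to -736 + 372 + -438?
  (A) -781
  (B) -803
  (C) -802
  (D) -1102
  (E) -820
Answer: C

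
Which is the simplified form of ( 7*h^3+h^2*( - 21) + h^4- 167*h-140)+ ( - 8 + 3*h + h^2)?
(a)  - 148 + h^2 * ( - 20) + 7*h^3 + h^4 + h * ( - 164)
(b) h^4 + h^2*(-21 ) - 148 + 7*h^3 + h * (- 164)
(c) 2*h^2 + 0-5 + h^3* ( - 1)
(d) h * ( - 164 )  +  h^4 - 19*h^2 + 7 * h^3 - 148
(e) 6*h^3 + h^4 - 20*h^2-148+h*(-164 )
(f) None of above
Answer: a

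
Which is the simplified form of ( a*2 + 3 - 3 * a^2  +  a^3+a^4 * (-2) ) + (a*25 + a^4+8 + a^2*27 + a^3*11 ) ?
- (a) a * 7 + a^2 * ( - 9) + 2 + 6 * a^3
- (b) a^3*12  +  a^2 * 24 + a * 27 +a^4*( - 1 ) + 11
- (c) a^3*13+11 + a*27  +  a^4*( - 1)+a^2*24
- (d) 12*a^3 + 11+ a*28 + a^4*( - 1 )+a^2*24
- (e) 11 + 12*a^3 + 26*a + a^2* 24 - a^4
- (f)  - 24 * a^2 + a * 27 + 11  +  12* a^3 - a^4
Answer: b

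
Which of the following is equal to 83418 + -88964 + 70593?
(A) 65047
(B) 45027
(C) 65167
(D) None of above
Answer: A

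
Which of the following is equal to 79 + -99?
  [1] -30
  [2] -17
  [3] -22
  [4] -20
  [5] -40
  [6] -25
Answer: 4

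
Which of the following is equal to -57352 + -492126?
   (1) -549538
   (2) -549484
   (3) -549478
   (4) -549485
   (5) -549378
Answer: 3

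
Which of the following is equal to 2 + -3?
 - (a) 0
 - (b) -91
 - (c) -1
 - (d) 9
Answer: c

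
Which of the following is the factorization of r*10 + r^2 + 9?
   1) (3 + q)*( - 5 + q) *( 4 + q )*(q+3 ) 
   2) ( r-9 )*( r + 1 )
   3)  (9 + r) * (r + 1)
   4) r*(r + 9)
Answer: 3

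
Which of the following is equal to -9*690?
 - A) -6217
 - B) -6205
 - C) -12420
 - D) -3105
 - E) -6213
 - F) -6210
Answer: F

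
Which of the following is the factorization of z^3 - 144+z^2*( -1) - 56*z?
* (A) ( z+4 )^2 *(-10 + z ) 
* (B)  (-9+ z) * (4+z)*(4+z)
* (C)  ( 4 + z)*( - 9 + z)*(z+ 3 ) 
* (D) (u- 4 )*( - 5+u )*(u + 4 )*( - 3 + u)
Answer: B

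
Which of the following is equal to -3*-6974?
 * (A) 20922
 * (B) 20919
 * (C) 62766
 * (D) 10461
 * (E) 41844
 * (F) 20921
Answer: A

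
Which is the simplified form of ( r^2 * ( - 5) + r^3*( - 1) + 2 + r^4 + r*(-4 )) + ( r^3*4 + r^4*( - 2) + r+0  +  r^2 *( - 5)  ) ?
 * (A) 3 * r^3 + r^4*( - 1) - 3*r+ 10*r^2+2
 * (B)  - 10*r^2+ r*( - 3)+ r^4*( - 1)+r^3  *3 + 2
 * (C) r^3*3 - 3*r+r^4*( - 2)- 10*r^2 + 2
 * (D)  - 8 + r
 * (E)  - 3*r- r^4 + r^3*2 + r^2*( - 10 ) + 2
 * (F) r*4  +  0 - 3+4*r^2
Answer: B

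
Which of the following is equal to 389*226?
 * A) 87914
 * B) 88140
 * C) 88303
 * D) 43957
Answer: A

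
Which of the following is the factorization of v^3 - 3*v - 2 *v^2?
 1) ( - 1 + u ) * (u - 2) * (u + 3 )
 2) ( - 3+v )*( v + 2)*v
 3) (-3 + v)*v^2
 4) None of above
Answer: 4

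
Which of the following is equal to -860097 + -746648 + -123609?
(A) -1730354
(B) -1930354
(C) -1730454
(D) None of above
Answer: A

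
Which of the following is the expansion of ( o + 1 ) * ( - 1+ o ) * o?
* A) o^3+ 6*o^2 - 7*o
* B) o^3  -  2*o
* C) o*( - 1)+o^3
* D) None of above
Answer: C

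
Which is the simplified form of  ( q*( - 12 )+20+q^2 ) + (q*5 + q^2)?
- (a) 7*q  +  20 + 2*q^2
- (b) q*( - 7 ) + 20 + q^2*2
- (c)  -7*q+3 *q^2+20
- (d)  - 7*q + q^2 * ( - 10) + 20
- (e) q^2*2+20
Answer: b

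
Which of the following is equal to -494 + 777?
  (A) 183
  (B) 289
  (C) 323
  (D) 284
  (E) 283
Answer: E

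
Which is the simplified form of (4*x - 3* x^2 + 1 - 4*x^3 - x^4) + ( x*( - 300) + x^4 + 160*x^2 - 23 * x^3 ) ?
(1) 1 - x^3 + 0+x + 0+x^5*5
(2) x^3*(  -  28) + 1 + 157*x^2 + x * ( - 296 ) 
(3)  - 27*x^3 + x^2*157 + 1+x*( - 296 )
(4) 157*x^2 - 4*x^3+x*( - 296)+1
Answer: 3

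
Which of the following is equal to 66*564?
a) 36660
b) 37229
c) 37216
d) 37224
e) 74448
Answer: d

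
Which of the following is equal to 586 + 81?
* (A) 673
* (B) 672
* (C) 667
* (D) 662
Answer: C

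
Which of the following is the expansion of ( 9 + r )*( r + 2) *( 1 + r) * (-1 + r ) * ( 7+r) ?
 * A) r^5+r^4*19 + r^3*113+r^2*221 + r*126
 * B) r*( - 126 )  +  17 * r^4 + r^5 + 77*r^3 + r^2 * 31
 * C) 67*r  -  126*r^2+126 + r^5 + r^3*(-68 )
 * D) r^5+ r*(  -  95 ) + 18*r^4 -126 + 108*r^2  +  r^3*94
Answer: D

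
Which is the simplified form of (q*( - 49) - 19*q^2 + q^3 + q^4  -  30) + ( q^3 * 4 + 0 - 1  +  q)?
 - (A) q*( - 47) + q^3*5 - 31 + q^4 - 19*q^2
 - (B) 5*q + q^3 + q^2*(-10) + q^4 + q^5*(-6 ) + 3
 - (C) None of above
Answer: C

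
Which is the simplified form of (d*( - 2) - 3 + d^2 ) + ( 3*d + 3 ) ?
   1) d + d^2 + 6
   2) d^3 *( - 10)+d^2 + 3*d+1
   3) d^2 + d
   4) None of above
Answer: 3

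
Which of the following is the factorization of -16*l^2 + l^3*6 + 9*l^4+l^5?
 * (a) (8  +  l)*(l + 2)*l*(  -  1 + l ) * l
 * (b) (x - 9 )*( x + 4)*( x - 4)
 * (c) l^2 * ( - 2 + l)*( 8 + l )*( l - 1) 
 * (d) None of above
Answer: a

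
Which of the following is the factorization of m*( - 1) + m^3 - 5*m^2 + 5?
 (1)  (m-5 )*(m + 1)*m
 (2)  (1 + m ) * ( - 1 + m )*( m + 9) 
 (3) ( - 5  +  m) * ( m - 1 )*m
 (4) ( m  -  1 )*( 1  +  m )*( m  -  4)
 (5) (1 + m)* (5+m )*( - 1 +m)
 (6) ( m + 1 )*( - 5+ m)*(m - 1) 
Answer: 6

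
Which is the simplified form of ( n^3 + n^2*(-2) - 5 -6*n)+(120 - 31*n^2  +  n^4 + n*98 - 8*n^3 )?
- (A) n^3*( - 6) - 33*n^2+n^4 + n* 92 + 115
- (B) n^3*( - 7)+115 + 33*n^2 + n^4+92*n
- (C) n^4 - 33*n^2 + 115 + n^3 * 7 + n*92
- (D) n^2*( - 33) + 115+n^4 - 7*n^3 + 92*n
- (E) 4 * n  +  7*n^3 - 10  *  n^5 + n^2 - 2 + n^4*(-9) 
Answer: D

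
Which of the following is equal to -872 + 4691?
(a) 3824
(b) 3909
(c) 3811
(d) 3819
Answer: d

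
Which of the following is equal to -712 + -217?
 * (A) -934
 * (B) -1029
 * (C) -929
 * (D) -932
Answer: C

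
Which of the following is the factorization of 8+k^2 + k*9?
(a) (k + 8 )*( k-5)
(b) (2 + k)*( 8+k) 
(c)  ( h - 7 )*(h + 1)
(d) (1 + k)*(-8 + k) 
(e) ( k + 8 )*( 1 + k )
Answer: e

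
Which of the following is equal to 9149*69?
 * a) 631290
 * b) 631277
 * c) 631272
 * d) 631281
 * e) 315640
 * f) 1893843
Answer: d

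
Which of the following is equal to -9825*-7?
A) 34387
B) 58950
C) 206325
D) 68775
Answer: D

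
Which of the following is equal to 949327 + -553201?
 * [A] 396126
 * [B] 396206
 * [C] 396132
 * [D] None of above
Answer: A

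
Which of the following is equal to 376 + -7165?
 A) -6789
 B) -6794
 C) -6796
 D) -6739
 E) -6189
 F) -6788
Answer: A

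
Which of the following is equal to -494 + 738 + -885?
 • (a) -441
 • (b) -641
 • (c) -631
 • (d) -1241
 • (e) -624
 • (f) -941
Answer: b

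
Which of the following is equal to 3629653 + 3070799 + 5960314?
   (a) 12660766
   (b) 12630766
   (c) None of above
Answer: a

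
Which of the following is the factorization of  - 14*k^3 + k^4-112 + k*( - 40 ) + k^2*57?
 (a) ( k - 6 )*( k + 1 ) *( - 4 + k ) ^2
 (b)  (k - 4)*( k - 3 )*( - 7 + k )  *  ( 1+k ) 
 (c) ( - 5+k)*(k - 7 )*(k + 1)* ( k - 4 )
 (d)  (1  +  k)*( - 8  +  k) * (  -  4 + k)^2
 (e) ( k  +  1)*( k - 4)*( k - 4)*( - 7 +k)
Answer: e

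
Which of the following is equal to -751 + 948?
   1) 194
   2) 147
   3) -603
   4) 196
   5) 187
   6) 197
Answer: 6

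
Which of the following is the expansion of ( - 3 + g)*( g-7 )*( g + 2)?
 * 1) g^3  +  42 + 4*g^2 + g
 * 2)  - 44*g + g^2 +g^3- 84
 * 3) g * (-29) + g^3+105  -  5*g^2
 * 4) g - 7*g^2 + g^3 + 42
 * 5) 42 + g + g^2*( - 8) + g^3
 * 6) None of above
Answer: 5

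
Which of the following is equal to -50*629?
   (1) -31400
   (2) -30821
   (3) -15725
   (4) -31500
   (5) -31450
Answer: 5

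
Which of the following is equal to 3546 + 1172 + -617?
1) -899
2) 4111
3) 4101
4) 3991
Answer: 3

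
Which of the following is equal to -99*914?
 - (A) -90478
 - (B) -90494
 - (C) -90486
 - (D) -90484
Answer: C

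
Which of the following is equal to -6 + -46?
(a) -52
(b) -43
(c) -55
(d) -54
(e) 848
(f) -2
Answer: a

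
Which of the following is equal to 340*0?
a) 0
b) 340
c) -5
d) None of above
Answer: a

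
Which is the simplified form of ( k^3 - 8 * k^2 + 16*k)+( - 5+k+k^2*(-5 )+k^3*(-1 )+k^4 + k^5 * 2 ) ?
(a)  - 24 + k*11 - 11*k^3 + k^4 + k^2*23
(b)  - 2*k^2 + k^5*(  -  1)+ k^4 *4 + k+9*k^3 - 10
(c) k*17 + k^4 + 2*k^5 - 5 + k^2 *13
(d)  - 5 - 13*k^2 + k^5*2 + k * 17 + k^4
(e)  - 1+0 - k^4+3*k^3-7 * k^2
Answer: d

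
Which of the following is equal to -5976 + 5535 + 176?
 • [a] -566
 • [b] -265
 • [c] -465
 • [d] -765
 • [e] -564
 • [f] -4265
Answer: b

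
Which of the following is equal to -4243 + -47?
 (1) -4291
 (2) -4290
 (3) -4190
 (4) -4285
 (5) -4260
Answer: 2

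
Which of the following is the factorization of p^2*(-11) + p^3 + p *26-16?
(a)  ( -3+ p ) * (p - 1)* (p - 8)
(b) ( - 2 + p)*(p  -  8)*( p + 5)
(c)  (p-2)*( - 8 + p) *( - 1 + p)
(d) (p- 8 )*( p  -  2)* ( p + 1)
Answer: c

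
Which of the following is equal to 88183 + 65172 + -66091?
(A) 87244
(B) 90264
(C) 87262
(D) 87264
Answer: D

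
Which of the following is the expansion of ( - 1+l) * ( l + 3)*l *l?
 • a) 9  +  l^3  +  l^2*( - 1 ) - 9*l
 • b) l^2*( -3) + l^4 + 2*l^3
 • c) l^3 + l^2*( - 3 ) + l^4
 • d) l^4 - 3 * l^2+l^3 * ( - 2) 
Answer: b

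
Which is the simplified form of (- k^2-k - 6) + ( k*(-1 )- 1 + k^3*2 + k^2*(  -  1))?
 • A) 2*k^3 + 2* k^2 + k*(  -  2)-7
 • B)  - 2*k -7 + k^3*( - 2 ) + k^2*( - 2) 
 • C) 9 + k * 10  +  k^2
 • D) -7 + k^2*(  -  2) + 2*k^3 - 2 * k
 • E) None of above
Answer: D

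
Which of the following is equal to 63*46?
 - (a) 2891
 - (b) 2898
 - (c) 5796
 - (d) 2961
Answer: b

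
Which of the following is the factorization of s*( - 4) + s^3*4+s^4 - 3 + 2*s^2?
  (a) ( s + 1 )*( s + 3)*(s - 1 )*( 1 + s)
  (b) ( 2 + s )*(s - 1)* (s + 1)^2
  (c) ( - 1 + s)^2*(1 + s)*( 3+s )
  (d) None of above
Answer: a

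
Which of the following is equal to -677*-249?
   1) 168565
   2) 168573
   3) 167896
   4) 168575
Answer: 2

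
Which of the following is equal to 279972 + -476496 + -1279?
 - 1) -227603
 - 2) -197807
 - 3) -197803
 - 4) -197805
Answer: 3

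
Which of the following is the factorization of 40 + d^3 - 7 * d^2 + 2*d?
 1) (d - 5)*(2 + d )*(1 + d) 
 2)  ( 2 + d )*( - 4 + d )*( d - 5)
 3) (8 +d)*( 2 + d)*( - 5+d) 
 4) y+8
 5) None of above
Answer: 2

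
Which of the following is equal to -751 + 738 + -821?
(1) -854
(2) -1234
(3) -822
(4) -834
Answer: 4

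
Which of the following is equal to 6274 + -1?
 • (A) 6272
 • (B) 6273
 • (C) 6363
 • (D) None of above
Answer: B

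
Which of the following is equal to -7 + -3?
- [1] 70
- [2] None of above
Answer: 2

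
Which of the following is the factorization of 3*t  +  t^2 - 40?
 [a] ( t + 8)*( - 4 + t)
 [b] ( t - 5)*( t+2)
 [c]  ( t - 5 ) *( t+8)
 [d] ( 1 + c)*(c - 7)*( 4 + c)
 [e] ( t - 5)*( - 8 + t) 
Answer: c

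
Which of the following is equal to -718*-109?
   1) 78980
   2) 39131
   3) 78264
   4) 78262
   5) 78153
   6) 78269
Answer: 4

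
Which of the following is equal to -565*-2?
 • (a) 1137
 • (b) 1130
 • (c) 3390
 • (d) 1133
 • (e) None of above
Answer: b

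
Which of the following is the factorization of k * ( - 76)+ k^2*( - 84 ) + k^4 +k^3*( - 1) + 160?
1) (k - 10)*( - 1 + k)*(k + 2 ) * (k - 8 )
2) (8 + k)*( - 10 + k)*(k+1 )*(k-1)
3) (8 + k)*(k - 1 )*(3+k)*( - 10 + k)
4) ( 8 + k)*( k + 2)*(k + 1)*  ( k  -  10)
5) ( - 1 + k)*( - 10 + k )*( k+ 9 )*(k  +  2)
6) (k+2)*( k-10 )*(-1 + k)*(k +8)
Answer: 6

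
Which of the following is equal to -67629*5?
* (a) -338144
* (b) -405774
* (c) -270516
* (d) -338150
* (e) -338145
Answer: e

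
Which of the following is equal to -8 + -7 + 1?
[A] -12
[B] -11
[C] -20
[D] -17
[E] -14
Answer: E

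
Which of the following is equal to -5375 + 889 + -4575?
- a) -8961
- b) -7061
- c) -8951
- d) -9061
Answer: d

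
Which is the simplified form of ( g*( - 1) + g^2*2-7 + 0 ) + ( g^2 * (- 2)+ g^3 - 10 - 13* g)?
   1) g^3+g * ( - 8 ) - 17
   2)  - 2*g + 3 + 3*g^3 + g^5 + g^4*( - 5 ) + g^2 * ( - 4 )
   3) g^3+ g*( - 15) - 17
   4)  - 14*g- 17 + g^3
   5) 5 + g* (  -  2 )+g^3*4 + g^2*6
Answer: 4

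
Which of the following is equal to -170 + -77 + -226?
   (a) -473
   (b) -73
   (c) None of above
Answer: a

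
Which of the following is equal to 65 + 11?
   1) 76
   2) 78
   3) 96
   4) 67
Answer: 1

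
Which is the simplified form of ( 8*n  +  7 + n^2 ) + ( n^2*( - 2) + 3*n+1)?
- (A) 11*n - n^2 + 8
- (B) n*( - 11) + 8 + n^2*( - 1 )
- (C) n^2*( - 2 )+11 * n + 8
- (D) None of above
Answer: A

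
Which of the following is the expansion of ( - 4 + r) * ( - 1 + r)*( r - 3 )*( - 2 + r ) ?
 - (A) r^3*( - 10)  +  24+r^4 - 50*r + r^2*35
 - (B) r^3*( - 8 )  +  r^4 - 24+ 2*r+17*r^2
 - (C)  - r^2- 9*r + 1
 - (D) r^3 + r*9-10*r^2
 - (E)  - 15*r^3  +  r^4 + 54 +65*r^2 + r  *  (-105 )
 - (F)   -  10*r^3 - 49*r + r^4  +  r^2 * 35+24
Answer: A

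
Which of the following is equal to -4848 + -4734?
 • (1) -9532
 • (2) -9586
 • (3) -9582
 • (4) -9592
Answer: 3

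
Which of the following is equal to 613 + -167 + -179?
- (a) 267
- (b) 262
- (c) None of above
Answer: a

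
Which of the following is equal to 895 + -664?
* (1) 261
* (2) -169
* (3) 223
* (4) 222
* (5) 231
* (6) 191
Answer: 5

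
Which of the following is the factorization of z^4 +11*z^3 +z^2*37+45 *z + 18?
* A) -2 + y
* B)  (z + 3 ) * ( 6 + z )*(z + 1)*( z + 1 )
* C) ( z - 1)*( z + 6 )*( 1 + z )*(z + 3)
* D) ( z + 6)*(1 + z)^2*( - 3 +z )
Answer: B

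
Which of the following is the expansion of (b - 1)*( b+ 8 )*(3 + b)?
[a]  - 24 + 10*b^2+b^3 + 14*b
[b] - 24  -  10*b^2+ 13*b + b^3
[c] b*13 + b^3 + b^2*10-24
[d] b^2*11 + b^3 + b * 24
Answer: c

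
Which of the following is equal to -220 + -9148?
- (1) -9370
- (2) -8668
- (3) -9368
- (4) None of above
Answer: 3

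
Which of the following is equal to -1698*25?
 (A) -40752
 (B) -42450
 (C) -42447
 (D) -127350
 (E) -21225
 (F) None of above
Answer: B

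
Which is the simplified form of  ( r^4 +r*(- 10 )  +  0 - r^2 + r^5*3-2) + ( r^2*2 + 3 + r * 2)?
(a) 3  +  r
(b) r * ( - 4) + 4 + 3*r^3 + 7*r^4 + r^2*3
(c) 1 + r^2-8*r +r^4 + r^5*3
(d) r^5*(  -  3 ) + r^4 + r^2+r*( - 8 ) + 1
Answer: c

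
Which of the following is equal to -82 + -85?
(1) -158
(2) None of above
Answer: 2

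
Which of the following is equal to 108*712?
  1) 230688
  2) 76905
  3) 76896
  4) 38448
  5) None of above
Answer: 3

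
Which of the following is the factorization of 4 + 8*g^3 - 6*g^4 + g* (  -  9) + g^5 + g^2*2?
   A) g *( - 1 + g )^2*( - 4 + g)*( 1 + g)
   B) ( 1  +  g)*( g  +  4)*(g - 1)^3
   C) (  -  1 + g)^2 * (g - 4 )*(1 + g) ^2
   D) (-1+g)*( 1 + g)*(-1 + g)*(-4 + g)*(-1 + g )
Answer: D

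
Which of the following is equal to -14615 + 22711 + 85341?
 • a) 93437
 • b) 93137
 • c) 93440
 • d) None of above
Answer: a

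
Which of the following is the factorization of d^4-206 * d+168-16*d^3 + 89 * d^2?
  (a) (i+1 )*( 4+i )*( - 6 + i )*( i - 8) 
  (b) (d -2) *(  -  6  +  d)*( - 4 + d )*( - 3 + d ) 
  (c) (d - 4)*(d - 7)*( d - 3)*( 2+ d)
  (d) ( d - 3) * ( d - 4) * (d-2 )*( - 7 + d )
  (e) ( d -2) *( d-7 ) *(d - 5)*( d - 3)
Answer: d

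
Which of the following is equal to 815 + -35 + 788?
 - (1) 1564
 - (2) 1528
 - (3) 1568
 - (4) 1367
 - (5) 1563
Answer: 3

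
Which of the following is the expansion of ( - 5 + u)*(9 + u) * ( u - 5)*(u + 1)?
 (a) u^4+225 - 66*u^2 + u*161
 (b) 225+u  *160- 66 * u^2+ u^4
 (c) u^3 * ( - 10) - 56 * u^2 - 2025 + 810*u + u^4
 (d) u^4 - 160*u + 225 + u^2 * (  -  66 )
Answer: b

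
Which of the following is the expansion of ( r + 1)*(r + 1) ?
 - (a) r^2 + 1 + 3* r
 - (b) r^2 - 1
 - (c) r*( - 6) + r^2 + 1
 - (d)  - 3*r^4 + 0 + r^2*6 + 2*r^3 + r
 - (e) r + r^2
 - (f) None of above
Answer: f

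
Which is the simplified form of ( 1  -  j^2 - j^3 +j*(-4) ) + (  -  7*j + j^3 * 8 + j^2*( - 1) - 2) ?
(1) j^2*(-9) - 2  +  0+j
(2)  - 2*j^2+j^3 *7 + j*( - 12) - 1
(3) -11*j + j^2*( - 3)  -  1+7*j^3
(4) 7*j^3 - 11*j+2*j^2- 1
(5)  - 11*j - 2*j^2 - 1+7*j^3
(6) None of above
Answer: 5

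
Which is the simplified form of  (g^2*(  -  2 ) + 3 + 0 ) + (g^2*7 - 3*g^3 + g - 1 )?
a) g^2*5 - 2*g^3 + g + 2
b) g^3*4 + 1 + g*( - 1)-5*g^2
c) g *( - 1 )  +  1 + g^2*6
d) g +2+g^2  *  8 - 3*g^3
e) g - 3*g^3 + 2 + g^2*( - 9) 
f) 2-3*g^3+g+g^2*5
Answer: f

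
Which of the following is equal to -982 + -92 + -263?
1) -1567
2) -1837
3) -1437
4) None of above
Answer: 4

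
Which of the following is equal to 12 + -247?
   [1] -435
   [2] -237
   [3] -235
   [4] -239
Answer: 3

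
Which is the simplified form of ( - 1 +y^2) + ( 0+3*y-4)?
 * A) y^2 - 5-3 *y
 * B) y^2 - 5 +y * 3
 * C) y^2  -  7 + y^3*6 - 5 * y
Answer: B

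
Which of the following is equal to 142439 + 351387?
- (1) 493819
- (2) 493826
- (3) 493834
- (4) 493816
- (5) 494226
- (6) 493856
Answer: 2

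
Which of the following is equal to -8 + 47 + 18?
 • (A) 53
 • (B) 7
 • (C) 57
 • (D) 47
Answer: C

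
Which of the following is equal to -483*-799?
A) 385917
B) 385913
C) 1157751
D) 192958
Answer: A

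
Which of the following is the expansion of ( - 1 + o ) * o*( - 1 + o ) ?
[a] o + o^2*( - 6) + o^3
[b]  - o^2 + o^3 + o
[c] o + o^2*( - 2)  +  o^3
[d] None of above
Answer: c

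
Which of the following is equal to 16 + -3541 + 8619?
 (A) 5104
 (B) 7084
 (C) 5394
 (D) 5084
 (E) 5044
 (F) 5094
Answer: F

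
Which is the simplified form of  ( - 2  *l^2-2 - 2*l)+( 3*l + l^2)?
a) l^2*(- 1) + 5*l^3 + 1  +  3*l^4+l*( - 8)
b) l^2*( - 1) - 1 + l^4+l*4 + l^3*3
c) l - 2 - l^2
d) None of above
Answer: c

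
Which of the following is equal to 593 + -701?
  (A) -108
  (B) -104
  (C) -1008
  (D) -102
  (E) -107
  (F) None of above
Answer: A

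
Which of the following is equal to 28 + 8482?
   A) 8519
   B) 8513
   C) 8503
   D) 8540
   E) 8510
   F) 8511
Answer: E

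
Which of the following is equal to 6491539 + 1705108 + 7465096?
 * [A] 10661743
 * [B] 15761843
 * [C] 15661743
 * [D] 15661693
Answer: C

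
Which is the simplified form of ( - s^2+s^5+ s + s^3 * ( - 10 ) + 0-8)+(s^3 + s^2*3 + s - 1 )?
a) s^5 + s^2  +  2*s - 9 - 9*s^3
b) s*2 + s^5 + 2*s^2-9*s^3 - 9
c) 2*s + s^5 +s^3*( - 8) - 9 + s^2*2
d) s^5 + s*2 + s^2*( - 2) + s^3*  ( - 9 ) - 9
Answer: b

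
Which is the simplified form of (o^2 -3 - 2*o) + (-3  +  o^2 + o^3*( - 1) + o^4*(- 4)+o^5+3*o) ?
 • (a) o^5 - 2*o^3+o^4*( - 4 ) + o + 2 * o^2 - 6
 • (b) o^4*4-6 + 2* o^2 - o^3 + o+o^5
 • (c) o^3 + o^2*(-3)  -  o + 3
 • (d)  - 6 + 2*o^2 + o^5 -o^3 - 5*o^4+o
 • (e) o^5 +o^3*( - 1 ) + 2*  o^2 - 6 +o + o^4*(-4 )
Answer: e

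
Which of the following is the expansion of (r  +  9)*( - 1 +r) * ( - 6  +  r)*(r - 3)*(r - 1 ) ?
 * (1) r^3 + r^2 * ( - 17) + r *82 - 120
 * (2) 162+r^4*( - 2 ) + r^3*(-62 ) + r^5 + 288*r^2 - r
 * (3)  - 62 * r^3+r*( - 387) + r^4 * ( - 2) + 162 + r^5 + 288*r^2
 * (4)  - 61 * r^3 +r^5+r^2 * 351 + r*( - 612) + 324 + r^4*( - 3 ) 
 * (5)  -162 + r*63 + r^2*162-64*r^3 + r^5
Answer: 3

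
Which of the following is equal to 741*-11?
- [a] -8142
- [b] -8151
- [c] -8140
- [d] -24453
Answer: b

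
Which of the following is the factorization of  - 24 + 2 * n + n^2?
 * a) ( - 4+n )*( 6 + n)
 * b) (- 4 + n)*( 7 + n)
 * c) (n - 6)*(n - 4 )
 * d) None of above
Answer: a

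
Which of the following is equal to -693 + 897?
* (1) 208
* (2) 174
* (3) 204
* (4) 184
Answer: 3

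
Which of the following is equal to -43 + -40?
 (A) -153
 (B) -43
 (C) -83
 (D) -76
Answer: C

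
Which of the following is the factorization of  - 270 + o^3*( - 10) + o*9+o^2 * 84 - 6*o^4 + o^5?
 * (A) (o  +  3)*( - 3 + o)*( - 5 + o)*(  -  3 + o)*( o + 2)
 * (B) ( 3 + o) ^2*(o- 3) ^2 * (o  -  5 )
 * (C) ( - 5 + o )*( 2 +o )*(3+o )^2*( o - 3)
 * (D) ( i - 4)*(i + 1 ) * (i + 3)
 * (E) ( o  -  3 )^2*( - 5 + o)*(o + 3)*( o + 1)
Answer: A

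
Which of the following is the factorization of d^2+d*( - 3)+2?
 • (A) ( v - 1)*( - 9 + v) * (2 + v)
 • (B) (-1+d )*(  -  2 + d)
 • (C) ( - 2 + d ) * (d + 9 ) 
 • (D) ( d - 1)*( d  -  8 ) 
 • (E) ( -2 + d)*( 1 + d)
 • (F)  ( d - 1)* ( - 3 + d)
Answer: B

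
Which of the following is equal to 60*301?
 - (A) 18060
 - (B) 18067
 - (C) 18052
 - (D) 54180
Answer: A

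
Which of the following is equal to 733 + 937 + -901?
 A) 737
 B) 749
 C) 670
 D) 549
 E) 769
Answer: E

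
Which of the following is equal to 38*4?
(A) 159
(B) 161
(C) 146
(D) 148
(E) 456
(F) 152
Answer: F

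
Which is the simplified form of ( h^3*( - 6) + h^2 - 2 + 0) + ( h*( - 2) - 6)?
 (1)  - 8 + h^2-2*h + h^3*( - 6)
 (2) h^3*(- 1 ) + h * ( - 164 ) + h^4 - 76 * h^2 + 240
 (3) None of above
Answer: 1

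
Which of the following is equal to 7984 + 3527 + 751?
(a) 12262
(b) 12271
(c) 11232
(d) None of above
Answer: a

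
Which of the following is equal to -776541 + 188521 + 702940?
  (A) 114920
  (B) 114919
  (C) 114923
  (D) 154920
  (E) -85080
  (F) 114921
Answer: A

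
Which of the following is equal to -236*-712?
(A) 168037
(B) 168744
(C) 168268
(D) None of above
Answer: D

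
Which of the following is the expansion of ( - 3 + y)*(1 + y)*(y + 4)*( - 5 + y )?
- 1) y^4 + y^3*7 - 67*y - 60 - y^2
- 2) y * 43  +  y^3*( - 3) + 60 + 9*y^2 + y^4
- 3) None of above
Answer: 3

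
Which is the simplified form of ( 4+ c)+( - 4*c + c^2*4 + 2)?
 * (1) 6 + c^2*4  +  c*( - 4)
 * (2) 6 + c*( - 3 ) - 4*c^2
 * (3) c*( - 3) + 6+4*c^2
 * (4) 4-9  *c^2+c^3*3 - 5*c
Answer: 3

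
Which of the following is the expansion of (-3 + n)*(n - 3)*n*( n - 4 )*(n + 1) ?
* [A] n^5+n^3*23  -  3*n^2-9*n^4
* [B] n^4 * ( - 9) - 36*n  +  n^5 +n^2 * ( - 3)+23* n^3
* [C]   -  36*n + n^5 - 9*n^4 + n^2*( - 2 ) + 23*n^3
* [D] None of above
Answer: B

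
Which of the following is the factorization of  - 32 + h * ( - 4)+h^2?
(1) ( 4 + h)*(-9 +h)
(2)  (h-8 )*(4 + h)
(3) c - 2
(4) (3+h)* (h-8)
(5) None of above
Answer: 2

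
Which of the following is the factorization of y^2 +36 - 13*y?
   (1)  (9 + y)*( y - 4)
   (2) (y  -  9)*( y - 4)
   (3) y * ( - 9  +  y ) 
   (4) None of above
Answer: 2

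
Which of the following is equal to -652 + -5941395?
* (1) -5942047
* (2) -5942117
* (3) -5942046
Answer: 1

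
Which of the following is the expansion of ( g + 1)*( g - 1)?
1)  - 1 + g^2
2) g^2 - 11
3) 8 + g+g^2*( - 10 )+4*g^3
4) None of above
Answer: 1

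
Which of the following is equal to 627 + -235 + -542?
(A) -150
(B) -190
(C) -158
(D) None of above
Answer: A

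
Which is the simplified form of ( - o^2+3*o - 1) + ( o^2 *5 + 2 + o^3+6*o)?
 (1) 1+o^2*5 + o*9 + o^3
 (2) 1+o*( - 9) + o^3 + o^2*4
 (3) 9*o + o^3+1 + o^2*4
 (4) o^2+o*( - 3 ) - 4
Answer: 3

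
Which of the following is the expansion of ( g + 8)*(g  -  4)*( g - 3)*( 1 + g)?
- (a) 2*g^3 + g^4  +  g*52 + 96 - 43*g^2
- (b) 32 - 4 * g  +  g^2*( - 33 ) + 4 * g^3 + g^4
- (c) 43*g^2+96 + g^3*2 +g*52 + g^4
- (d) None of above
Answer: a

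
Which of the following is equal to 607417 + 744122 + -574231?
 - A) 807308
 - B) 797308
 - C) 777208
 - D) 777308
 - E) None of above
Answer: D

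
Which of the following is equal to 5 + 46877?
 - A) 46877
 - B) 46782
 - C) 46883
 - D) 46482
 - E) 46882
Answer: E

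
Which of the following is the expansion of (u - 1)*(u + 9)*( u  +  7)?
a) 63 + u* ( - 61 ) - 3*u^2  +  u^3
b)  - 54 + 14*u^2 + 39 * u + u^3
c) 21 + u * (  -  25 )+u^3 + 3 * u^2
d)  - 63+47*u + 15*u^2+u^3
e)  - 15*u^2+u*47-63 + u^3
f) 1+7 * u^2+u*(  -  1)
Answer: d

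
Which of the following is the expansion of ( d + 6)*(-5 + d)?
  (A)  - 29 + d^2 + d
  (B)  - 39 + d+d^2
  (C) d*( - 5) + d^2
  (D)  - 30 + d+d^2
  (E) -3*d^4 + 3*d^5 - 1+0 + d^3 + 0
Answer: D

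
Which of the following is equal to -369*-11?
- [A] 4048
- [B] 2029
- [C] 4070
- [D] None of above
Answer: D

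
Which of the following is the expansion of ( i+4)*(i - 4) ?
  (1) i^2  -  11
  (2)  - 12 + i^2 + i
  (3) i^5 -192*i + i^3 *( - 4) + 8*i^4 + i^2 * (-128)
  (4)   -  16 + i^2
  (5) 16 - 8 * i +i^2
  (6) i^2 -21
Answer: 4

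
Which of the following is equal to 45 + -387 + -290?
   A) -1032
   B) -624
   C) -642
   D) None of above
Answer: D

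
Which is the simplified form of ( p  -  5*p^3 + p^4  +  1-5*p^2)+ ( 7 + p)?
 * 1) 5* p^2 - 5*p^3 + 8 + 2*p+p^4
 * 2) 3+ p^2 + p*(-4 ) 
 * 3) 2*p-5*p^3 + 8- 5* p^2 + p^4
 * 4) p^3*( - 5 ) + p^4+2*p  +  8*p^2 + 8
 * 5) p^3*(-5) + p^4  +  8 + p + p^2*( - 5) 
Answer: 3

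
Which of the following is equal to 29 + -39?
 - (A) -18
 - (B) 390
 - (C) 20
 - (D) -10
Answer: D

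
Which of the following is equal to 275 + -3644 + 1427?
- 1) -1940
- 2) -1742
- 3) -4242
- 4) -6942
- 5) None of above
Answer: 5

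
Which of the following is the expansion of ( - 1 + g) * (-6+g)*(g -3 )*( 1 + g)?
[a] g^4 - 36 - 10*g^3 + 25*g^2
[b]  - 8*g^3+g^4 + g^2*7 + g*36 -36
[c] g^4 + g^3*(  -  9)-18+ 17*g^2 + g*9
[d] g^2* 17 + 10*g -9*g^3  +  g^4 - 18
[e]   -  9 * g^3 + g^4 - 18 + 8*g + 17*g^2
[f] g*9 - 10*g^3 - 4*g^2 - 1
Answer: c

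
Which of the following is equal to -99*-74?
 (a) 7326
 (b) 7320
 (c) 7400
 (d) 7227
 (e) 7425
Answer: a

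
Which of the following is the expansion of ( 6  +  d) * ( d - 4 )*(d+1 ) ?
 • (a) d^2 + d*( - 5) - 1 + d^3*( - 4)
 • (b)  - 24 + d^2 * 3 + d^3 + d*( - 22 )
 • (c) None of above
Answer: b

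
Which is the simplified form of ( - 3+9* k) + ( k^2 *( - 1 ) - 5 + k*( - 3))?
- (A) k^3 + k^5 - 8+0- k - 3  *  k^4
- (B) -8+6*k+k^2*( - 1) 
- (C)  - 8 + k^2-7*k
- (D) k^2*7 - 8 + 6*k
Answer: B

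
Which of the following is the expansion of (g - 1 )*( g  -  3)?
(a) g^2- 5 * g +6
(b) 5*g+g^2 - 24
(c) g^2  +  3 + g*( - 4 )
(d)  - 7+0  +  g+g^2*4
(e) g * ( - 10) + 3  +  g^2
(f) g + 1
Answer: c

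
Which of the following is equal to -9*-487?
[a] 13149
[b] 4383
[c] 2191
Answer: b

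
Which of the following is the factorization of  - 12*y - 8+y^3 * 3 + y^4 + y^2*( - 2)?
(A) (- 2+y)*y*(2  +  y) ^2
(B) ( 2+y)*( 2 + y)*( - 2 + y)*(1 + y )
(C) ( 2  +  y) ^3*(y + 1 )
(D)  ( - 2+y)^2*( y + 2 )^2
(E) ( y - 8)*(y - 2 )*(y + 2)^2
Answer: B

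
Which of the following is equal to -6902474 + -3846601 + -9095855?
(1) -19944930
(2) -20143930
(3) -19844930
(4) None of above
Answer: 3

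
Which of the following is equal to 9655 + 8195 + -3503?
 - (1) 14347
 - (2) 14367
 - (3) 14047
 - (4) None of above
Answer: 1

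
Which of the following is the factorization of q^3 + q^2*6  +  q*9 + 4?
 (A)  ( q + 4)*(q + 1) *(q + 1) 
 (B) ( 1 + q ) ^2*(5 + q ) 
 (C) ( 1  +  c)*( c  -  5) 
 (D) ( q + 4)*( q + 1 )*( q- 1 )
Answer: A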